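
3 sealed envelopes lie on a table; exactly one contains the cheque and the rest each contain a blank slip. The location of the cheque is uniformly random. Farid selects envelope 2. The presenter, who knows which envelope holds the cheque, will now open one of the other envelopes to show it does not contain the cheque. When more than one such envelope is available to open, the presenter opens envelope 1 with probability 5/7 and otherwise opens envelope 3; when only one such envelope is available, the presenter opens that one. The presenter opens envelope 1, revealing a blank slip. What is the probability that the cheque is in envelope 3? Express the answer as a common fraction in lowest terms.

Apply Bayes' rule, conditioning on where the cheque actually is.
If it is in envelope 1 (prior 1/3): the presenter opened envelope 1, so this case is ruled out; weight (1/3)·0 = 0.
If it is in envelope 2 (prior 1/3): envelope 1 is available, opened with probability 5/7; weight (1/3)·(5/7) = 5/21.
If it is in envelope 3 (prior 1/3): only envelope 1 is available, probability 1; weight (1/3)·1 = 1/3.
The weights sum to 4/7.
So P(the cheque in envelope 3 | the presenter opened envelope 1) = (1/3) / (4/7) = 7/12.

7/12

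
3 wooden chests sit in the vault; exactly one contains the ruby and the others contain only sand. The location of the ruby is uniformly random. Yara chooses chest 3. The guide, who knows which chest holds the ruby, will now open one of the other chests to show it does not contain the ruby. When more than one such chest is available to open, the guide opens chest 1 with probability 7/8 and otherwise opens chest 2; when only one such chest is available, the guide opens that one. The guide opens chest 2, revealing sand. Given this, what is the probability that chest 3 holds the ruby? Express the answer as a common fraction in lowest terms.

1/9

Condition on the true location of the ruby.
If it is in chest 1 (prior 1/3): only chest 2 is available, probability 1; weight (1/3)·1 = 1/3.
If it is in chest 2 (prior 1/3): the guide opened chest 2, so this case is ruled out; weight (1/3)·0 = 0.
If it is in chest 3 (prior 1/3): chest 1 is available but not opened, probability 1/8; weight (1/3)·(1/8) = 1/24.
The weights sum to 3/8.
So P(the ruby in chest 3 | the guide opened chest 2) = (1/24) / (3/8) = 1/9.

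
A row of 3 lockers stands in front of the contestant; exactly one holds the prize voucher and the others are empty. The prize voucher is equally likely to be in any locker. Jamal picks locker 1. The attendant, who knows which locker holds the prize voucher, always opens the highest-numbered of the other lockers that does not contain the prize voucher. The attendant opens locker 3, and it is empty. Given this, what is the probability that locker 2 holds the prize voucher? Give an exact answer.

1/2

Condition on the true location of the prize voucher.
If it is in either of lockers 1 and 2 (prior 1/3 each): locker 3 is the highest-numbered option available, probability 1; weight (1/3)·1 = 1/3 each.
If it is in locker 3 (prior 1/3): the attendant opened locker 3, so this case is ruled out; weight (1/3)·0 = 0.
The weights sum to 2/3.
So P(the prize voucher in locker 2 | the attendant opened locker 3) = (1/3) / (2/3) = 1/2.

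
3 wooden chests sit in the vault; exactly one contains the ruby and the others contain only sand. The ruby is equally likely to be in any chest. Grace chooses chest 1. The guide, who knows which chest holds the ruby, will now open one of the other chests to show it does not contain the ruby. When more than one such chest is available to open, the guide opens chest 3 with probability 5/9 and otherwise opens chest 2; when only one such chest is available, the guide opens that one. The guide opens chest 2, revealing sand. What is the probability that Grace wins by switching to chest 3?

Condition on the true location of the ruby.
If it is in chest 1 (prior 1/3): chest 3 is available but not opened, probability 4/9; weight (1/3)·(4/9) = 4/27.
If it is in chest 2 (prior 1/3): the guide opened chest 2, so this case is ruled out; weight (1/3)·0 = 0.
If it is in chest 3 (prior 1/3): only chest 2 is available, probability 1; weight (1/3)·1 = 1/3.
The weights sum to 13/27.
So P(the ruby in chest 3 | the guide opened chest 2) = (1/3) / (13/27) = 9/13.

9/13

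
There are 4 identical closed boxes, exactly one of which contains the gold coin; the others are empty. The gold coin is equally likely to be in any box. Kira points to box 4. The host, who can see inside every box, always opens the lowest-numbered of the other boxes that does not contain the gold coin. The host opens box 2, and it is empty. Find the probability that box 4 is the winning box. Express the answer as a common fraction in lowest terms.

Apply Bayes' rule, conditioning on where the gold coin actually is.
If it is in box 1 (prior 1/4): box 2 is the lowest-numbered option available, probability 1; weight (1/4)·1 = 1/4.
If it is in box 2 (prior 1/4): the host opened box 2, so this case is ruled out; weight (1/4)·0 = 0.
If it is in either of boxes 3 and 4 (prior 1/4 each): the host would have opened box 1 instead, probability 0; weight (1/4)·0 = 0 each.
The weights sum to 1/4.
So P(the gold coin in box 4 | the host opened box 2) = 0 / (1/4) = 0.

0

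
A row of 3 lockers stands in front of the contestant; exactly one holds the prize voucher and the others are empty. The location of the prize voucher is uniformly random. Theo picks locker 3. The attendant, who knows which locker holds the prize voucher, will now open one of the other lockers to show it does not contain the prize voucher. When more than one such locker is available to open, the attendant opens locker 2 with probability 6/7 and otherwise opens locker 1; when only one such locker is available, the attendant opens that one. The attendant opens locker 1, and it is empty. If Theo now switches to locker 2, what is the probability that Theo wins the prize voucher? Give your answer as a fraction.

7/8

Consider each possible location of the prize voucher in turn.
If it is in locker 1 (prior 1/3): the attendant opened locker 1, so this case is ruled out; weight (1/3)·0 = 0.
If it is in locker 2 (prior 1/3): only locker 1 is available, probability 1; weight (1/3)·1 = 1/3.
If it is in locker 3 (prior 1/3): locker 2 is available but not opened, probability 1/7; weight (1/3)·(1/7) = 1/21.
The weights sum to 8/21.
So P(the prize voucher in locker 2 | the attendant opened locker 1) = (1/3) / (8/21) = 7/8.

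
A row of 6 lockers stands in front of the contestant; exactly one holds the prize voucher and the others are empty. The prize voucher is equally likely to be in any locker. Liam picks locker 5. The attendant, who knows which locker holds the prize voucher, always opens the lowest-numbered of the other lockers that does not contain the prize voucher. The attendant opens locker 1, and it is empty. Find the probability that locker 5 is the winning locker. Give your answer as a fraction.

Apply Bayes' rule, conditioning on where the prize voucher actually is.
If it is in locker 1 (prior 1/6): the attendant opened locker 1, so this case is ruled out; weight (1/6)·0 = 0.
If it is in any of lockers 2, 3, 4, 5, and 6 (prior 1/6 each): locker 1 is the lowest-numbered option available, probability 1; weight (1/6)·1 = 1/6 each.
The weights sum to 5/6.
So P(the prize voucher in locker 5 | the attendant opened locker 1) = (1/6) / (5/6) = 1/5.

1/5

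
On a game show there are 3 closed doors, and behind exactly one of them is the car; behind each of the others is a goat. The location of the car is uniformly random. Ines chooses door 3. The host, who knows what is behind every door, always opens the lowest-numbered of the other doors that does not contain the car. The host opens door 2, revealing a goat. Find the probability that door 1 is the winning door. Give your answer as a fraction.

1

Apply Bayes' rule, conditioning on where the car actually is.
If it is behind door 1 (prior 1/3): door 2 is the lowest-numbered option available, probability 1; weight (1/3)·1 = 1/3.
If it is behind door 2 (prior 1/3): the host opened door 2, so this case is ruled out; weight (1/3)·0 = 0.
If it is behind door 3 (prior 1/3): the host would have opened door 1 instead, probability 0; weight (1/3)·0 = 0.
The weights sum to 1/3.
So P(the car behind door 1 | the host opened door 2) = (1/3) / (1/3) = 1.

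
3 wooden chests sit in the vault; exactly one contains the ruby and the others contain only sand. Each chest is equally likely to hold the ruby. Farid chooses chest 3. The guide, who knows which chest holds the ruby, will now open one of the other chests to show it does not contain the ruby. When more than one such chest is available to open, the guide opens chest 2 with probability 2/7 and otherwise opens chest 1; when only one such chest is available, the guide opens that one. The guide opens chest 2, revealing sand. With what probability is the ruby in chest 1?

Apply Bayes' rule, conditioning on where the ruby actually is.
If it is in chest 1 (prior 1/3): only chest 2 is available, probability 1; weight (1/3)·1 = 1/3.
If it is in chest 2 (prior 1/3): the guide opened chest 2, so this case is ruled out; weight (1/3)·0 = 0.
If it is in chest 3 (prior 1/3): chest 2 is available, opened with probability 2/7; weight (1/3)·(2/7) = 2/21.
The weights sum to 3/7.
So P(the ruby in chest 1 | the guide opened chest 2) = (1/3) / (3/7) = 7/9.

7/9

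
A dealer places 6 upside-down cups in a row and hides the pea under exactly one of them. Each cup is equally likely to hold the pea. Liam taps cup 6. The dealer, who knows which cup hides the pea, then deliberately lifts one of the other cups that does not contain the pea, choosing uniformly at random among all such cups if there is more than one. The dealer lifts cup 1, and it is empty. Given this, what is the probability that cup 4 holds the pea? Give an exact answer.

Condition on the true location of the pea.
If it is under cup 1 (prior 1/6): the dealer opened cup 1, so this case is ruled out; weight (1/6)·0 = 0.
If it is under any of cups 2, 3, 4, and 5 (prior 1/6 each): the dealer has 4 equally likely choices, so probability 1/4; weight (1/6)·(1/4) = 1/24 each.
If it is under cup 6 (prior 1/6): the dealer has 5 equally likely choices, so probability 1/5; weight (1/6)·(1/5) = 1/30.
The weights sum to 1/5.
So P(the pea under cup 4 | the dealer opened cup 1) = (1/24) / (1/5) = 5/24.

5/24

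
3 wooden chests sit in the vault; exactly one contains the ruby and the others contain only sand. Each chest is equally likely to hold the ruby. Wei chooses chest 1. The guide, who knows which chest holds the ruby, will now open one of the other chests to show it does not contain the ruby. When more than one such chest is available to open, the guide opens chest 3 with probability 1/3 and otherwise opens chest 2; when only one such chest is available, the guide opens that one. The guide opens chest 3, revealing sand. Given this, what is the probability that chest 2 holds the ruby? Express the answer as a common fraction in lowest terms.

3/4

Consider each possible location of the ruby in turn.
If it is in chest 1 (prior 1/3): chest 3 is available, opened with probability 1/3; weight (1/3)·(1/3) = 1/9.
If it is in chest 2 (prior 1/3): only chest 3 is available, probability 1; weight (1/3)·1 = 1/3.
If it is in chest 3 (prior 1/3): the guide opened chest 3, so this case is ruled out; weight (1/3)·0 = 0.
The weights sum to 4/9.
So P(the ruby in chest 2 | the guide opened chest 3) = (1/3) / (4/9) = 3/4.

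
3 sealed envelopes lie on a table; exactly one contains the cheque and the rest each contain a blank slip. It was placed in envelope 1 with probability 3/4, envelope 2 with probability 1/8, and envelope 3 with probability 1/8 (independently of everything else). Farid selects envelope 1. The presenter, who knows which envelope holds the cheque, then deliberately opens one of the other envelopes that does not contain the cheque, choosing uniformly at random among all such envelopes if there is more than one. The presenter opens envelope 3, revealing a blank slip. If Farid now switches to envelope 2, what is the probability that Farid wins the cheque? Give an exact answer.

1/4

Apply Bayes' rule, conditioning on where the cheque actually is.
If it is in envelope 1 (prior 3/4): the presenter has 2 equally likely choices, so probability 1/2; weight (3/4)·(1/2) = 3/8.
If it is in envelope 2 (prior 1/8): the presenter has no choice, probability 1; weight (1/8)·1 = 1/8.
If it is in envelope 3 (prior 1/8): the presenter opened envelope 3, so this case is ruled out; weight (1/8)·0 = 0.
The weights sum to 1/2.
So P(the cheque in envelope 2 | the presenter opened envelope 3) = (1/8) / (1/2) = 1/4.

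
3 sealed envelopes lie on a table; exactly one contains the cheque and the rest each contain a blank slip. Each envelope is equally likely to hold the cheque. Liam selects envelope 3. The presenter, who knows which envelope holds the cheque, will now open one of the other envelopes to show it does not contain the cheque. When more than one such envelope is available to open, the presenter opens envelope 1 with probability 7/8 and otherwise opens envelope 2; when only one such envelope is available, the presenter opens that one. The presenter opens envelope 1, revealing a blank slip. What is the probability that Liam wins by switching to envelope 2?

Consider each possible location of the cheque in turn.
If it is in envelope 1 (prior 1/3): the presenter opened envelope 1, so this case is ruled out; weight (1/3)·0 = 0.
If it is in envelope 2 (prior 1/3): only envelope 1 is available, probability 1; weight (1/3)·1 = 1/3.
If it is in envelope 3 (prior 1/3): envelope 1 is available, opened with probability 7/8; weight (1/3)·(7/8) = 7/24.
The weights sum to 5/8.
So P(the cheque in envelope 2 | the presenter opened envelope 1) = (1/3) / (5/8) = 8/15.

8/15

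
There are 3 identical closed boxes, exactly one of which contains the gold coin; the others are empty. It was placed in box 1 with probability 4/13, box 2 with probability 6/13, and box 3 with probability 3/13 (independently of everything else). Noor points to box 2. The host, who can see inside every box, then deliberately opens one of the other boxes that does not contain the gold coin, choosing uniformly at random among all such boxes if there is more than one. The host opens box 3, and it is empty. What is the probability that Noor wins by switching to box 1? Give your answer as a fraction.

Apply Bayes' rule, conditioning on where the gold coin actually is.
If it is in box 1 (prior 4/13): the host has no choice, probability 1; weight (4/13)·1 = 4/13.
If it is in box 2 (prior 6/13): the host has 2 equally likely choices, so probability 1/2; weight (6/13)·(1/2) = 3/13.
If it is in box 3 (prior 3/13): the host opened box 3, so this case is ruled out; weight (3/13)·0 = 0.
The weights sum to 7/13.
So P(the gold coin in box 1 | the host opened box 3) = (4/13) / (7/13) = 4/7.

4/7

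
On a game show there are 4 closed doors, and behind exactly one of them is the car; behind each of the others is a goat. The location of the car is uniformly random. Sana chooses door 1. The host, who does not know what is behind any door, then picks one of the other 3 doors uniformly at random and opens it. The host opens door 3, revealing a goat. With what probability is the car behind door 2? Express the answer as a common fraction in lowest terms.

Condition on the true location of the car.
If it is behind any of doors 1, 2, and 4 (prior 1/4 each): the host picks door 3 with probability 1/3 regardless, and it is not the prize; weight (1/4)·(1/3) = 1/12 each.
If it is behind door 3 (prior 1/4): the host opened door 3, so this case is ruled out; weight (1/4)·0 = 0.
The weights sum to 1/4.
So P(the car behind door 2 | the host opened door 3) = (1/12) / (1/4) = 1/3.

1/3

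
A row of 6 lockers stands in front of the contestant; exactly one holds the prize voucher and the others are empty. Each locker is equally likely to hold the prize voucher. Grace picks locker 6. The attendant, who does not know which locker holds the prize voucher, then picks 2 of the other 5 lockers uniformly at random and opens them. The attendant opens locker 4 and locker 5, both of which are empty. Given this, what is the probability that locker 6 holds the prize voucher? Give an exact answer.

Condition on the true location of the prize voucher.
If it is in any of lockers 1, 2, 3, and 6 (prior 1/6 each): the attendant picks exactly this set with probability 1/10 regardless, and none is the prize; weight (1/6)·(1/10) = 1/60 each.
If it is in either of lockers 4 and 5 (prior 1/6 each): that locker was opened and seen not to hold the prize — ruled out; weight (1/6)·0 = 0 each.
The weights sum to 1/15.
So P(the prize voucher in locker 6 | the attendant opened locker 4 and locker 5) = (1/60) / (1/15) = 1/4.

1/4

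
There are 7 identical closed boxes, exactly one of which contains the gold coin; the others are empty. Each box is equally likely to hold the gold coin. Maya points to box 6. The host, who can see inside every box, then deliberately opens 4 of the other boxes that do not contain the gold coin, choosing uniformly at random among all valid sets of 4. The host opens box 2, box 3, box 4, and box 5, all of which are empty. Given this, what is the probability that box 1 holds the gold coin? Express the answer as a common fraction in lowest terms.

3/7

Consider each possible location of the gold coin in turn.
If it is in either of boxes 1 and 7 (prior 1/7 each): the host has 5 equally likely choices, so probability 1/5; weight (1/7)·(1/5) = 1/35 each.
If it is in any of boxes 2, 3, 4, and 5 (prior 1/7 each): that box was opened and seen not to hold the prize — ruled out; weight (1/7)·0 = 0 each.
If it is in box 6 (prior 1/7): the host has 15 equally likely choices, so probability 1/15; weight (1/7)·(1/15) = 1/105.
The weights sum to 1/15.
So P(the gold coin in box 1 | the host opened box 2, box 3, box 4, and box 5) = (1/35) / (1/15) = 3/7.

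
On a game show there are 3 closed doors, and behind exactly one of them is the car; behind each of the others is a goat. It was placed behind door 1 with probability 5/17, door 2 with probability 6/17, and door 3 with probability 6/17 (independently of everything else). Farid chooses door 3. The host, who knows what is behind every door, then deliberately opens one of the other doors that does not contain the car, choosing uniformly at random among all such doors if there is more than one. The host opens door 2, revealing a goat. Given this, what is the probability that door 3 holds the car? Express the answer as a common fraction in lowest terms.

3/8

Apply Bayes' rule, conditioning on where the car actually is.
If it is behind door 1 (prior 5/17): the host has no choice, probability 1; weight (5/17)·1 = 5/17.
If it is behind door 2 (prior 6/17): the host opened door 2, so this case is ruled out; weight (6/17)·0 = 0.
If it is behind door 3 (prior 6/17): the host has 2 equally likely choices, so probability 1/2; weight (6/17)·(1/2) = 3/17.
The weights sum to 8/17.
So P(the car behind door 3 | the host opened door 2) = (3/17) / (8/17) = 3/8.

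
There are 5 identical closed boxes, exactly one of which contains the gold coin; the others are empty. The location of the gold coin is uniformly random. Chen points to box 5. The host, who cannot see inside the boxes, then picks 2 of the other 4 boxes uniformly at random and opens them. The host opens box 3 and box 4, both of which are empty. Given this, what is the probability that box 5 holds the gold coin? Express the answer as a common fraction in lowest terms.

Because the host chose which boxes to open without knowing where the gold coin is, the choice is independent of the prize location. Learning that none of the 2 opened boxes holds the gold coin simply rules out those 2 locations and leaves the remaining 3 boxes still equally likely by symmetry.
So P(the gold coin in box 5) = 1/3.

1/3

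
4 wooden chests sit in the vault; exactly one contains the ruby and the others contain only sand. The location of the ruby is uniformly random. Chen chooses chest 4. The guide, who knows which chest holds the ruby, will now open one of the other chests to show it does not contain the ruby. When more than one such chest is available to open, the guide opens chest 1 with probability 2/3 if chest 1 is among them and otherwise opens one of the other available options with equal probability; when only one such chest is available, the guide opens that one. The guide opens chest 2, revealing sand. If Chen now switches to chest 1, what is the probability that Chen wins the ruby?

Apply Bayes' rule, conditioning on where the ruby actually is.
If it is in chest 1 (prior 1/4): chest 1 holds the prize so is unavailable; the guide chooses uniformly among the 2 others, probability 1/2; weight (1/4)·(1/2) = 1/8.
If it is in chest 2 (prior 1/4): the guide opened chest 2, so this case is ruled out; weight (1/4)·0 = 0.
If it is in chest 3 (prior 1/4): chest 1 is available but not opened, probability 1/3; weight (1/4)·(1/3) = 1/12.
If it is in chest 4 (prior 1/4): chest 1 is available but not opened; chest 2 gets probability (1 − 2/3)/2 = 1/6; weight (1/4)·(1/6) = 1/24.
The weights sum to 1/4.
So P(the ruby in chest 1 | the guide opened chest 2) = (1/8) / (1/4) = 1/2.

1/2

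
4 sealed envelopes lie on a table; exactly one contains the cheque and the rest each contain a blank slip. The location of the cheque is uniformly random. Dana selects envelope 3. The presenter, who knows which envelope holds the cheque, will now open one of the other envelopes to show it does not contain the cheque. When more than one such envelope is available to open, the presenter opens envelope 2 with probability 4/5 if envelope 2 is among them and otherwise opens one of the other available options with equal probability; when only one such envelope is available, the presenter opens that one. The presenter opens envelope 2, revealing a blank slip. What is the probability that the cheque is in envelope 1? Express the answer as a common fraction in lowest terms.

Condition on the true location of the cheque.
If it is in any of envelopes 1, 3, and 4 (prior 1/4 each): envelope 2 is available, opened with probability 4/5; weight (1/4)·(4/5) = 1/5 each.
If it is in envelope 2 (prior 1/4): the presenter opened envelope 2, so this case is ruled out; weight (1/4)·0 = 0.
The weights sum to 3/5.
So P(the cheque in envelope 1 | the presenter opened envelope 2) = (1/5) / (3/5) = 1/3.

1/3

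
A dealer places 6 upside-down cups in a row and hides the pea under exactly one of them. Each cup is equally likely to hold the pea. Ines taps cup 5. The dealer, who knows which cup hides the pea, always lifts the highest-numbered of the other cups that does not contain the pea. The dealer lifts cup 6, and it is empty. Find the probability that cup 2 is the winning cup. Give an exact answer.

Apply Bayes' rule, conditioning on where the pea actually is.
If it is under any of cups 1, 2, 3, 4, and 5 (prior 1/6 each): cup 6 is the highest-numbered option available, probability 1; weight (1/6)·1 = 1/6 each.
If it is under cup 6 (prior 1/6): the dealer opened cup 6, so this case is ruled out; weight (1/6)·0 = 0.
The weights sum to 5/6.
So P(the pea under cup 2 | the dealer opened cup 6) = (1/6) / (5/6) = 1/5.

1/5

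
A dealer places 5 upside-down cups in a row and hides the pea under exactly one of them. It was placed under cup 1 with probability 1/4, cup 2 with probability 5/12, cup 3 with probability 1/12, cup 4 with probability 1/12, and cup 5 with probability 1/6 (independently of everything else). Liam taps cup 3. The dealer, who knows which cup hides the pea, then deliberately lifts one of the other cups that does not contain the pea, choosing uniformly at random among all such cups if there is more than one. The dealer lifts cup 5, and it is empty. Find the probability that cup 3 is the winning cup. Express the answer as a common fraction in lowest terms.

Apply Bayes' rule, conditioning on where the pea actually is.
If it is under cup 1 (prior 1/4): the dealer has 3 equally likely choices, so probability 1/3; weight (1/4)·(1/3) = 1/12.
If it is under cup 2 (prior 5/12): the dealer has 3 equally likely choices, so probability 1/3; weight (5/12)·(1/3) = 5/36.
If it is under cup 3 (prior 1/12): the dealer has 4 equally likely choices, so probability 1/4; weight (1/12)·(1/4) = 1/48.
If it is under cup 4 (prior 1/12): the dealer has 3 equally likely choices, so probability 1/3; weight (1/12)·(1/3) = 1/36.
If it is under cup 5 (prior 1/6): the dealer opened cup 5, so this case is ruled out; weight (1/6)·0 = 0.
The weights sum to 13/48.
So P(the pea under cup 3 | the dealer opened cup 5) = (1/48) / (13/48) = 1/13.

1/13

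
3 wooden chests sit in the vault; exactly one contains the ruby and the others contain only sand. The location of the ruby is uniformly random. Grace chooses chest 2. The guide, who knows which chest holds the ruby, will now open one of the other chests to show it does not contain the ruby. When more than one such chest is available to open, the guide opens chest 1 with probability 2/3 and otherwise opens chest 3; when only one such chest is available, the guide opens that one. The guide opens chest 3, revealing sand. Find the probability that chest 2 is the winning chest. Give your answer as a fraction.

1/4

Apply Bayes' rule, conditioning on where the ruby actually is.
If it is in chest 1 (prior 1/3): only chest 3 is available, probability 1; weight (1/3)·1 = 1/3.
If it is in chest 2 (prior 1/3): chest 1 is available but not opened, probability 1/3; weight (1/3)·(1/3) = 1/9.
If it is in chest 3 (prior 1/3): the guide opened chest 3, so this case is ruled out; weight (1/3)·0 = 0.
The weights sum to 4/9.
So P(the ruby in chest 2 | the guide opened chest 3) = (1/9) / (4/9) = 1/4.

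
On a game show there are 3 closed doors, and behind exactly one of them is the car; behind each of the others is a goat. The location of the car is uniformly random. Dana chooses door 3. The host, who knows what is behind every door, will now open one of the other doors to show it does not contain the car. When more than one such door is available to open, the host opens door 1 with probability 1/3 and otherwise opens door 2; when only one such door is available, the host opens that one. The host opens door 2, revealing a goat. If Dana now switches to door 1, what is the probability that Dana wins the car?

3/5

Condition on the true location of the car.
If it is behind door 1 (prior 1/3): only door 2 is available, probability 1; weight (1/3)·1 = 1/3.
If it is behind door 2 (prior 1/3): the host opened door 2, so this case is ruled out; weight (1/3)·0 = 0.
If it is behind door 3 (prior 1/3): door 1 is available but not opened, probability 2/3; weight (1/3)·(2/3) = 2/9.
The weights sum to 5/9.
So P(the car behind door 1 | the host opened door 2) = (1/3) / (5/9) = 3/5.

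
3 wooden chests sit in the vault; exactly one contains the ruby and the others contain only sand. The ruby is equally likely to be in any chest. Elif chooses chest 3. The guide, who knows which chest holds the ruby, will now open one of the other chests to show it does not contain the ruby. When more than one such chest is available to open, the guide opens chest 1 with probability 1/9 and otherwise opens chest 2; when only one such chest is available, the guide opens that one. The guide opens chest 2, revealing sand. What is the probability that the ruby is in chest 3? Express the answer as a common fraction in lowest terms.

Condition on the true location of the ruby.
If it is in chest 1 (prior 1/3): only chest 2 is available, probability 1; weight (1/3)·1 = 1/3.
If it is in chest 2 (prior 1/3): the guide opened chest 2, so this case is ruled out; weight (1/3)·0 = 0.
If it is in chest 3 (prior 1/3): chest 1 is available but not opened, probability 8/9; weight (1/3)·(8/9) = 8/27.
The weights sum to 17/27.
So P(the ruby in chest 3 | the guide opened chest 2) = (8/27) / (17/27) = 8/17.

8/17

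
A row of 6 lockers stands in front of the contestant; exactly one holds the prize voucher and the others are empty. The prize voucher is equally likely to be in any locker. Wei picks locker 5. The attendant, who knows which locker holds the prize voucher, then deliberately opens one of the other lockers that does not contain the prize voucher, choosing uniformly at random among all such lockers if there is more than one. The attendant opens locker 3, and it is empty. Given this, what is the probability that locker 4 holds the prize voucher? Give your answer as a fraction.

5/24

Apply Bayes' rule, conditioning on where the prize voucher actually is.
If it is in any of lockers 1, 2, 4, and 6 (prior 1/6 each): the attendant has 4 equally likely choices, so probability 1/4; weight (1/6)·(1/4) = 1/24 each.
If it is in locker 3 (prior 1/6): the attendant opened locker 3, so this case is ruled out; weight (1/6)·0 = 0.
If it is in locker 5 (prior 1/6): the attendant has 5 equally likely choices, so probability 1/5; weight (1/6)·(1/5) = 1/30.
The weights sum to 1/5.
So P(the prize voucher in locker 4 | the attendant opened locker 3) = (1/24) / (1/5) = 5/24.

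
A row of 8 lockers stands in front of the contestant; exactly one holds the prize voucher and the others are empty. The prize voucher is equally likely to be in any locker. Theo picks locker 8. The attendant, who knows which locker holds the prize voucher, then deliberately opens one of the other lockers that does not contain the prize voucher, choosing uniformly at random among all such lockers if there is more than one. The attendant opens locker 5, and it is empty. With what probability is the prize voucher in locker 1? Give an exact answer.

7/48

Condition on the true location of the prize voucher.
If it is in any of lockers 1, 2, 3, 4, 6, and 7 (prior 1/8 each): the attendant has 6 equally likely choices, so probability 1/6; weight (1/8)·(1/6) = 1/48 each.
If it is in locker 5 (prior 1/8): the attendant opened locker 5, so this case is ruled out; weight (1/8)·0 = 0.
If it is in locker 8 (prior 1/8): the attendant has 7 equally likely choices, so probability 1/7; weight (1/8)·(1/7) = 1/56.
The weights sum to 1/7.
So P(the prize voucher in locker 1 | the attendant opened locker 5) = (1/48) / (1/7) = 7/48.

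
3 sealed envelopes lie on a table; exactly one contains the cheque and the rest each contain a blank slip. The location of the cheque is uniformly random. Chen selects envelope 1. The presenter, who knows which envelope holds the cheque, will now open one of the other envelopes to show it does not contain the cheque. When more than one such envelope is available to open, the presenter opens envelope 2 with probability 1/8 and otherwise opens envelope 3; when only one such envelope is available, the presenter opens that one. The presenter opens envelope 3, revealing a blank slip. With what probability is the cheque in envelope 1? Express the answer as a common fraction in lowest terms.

7/15

Condition on the true location of the cheque.
If it is in envelope 1 (prior 1/3): envelope 2 is available but not opened, probability 7/8; weight (1/3)·(7/8) = 7/24.
If it is in envelope 2 (prior 1/3): only envelope 3 is available, probability 1; weight (1/3)·1 = 1/3.
If it is in envelope 3 (prior 1/3): the presenter opened envelope 3, so this case is ruled out; weight (1/3)·0 = 0.
The weights sum to 5/8.
So P(the cheque in envelope 1 | the presenter opened envelope 3) = (7/24) / (5/8) = 7/15.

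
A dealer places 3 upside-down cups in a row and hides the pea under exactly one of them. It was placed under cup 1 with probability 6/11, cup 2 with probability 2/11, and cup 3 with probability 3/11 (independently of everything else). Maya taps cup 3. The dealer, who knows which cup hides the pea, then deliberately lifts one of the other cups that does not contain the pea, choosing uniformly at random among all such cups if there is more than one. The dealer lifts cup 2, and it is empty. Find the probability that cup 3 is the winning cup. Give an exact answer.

1/5

Condition on the true location of the pea.
If it is under cup 1 (prior 6/11): the dealer has no choice, probability 1; weight (6/11)·1 = 6/11.
If it is under cup 2 (prior 2/11): the dealer opened cup 2, so this case is ruled out; weight (2/11)·0 = 0.
If it is under cup 3 (prior 3/11): the dealer has 2 equally likely choices, so probability 1/2; weight (3/11)·(1/2) = 3/22.
The weights sum to 15/22.
So P(the pea under cup 3 | the dealer opened cup 2) = (3/22) / (15/22) = 1/5.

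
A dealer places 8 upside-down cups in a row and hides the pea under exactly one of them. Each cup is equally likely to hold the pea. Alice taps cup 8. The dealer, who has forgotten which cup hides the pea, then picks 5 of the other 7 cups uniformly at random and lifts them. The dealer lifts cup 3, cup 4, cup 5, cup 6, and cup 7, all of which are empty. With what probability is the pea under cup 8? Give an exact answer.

1/3

Apply Bayes' rule, conditioning on where the pea actually is.
If it is under any of cups 1, 2, and 8 (prior 1/8 each): the dealer picks exactly this set with probability 1/21 regardless, and none is the prize; weight (1/8)·(1/21) = 1/168 each.
If it is under any of cups 3, 4, 5, 6, and 7 (prior 1/8 each): that cup was opened and seen not to hold the prize — ruled out; weight (1/8)·0 = 0 each.
The weights sum to 1/56.
So P(the pea under cup 8 | the dealer opened cup 3, cup 4, cup 5, cup 6, and cup 7) = (1/168) / (1/56) = 1/3.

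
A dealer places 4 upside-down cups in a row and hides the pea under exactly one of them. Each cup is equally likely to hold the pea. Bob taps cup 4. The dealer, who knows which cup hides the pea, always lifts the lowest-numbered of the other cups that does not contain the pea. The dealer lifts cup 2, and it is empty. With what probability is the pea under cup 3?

Consider each possible location of the pea in turn.
If it is under cup 1 (prior 1/4): cup 2 is the lowest-numbered option available, probability 1; weight (1/4)·1 = 1/4.
If it is under cup 2 (prior 1/4): the dealer opened cup 2, so this case is ruled out; weight (1/4)·0 = 0.
If it is under either of cups 3 and 4 (prior 1/4 each): the dealer would have opened cup 1 instead, probability 0; weight (1/4)·0 = 0 each.
The weights sum to 1/4.
So P(the pea under cup 3 | the dealer opened cup 2) = 0 / (1/4) = 0.

0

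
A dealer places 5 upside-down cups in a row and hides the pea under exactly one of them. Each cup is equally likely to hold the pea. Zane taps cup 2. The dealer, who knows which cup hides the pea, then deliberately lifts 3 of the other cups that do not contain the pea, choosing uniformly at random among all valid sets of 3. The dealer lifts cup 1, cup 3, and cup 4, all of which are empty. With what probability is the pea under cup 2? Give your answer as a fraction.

1/5

Condition on the true location of the pea.
If it is under any of cups 1, 3, and 4 (prior 1/5 each): that cup was opened and seen not to hold the prize — ruled out; weight (1/5)·0 = 0 each.
If it is under cup 2 (prior 1/5): the dealer has 4 equally likely choices, so probability 1/4; weight (1/5)·(1/4) = 1/20.
If it is under cup 5 (prior 1/5): the dealer has no choice, probability 1; weight (1/5)·1 = 1/5.
The weights sum to 1/4.
So P(the pea under cup 2 | the dealer opened cup 1, cup 3, and cup 4) = (1/20) / (1/4) = 1/5.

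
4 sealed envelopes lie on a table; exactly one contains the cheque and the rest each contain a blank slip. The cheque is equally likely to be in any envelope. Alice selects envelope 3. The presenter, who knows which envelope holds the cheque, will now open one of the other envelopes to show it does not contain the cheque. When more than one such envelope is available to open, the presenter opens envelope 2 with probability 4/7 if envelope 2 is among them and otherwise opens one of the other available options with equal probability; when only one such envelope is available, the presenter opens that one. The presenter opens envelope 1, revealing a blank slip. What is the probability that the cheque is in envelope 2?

Apply Bayes' rule, conditioning on where the cheque actually is.
If it is in envelope 1 (prior 1/4): the presenter opened envelope 1, so this case is ruled out; weight (1/4)·0 = 0.
If it is in envelope 2 (prior 1/4): envelope 2 holds the prize so is unavailable; the presenter chooses uniformly among the 2 others, probability 1/2; weight (1/4)·(1/2) = 1/8.
If it is in envelope 3 (prior 1/4): envelope 2 is available but not opened; envelope 1 gets probability (1 − 4/7)/2 = 3/14; weight (1/4)·(3/14) = 3/56.
If it is in envelope 4 (prior 1/4): envelope 2 is available but not opened, probability 3/7; weight (1/4)·(3/7) = 3/28.
The weights sum to 2/7.
So P(the cheque in envelope 2 | the presenter opened envelope 1) = (1/8) / (2/7) = 7/16.

7/16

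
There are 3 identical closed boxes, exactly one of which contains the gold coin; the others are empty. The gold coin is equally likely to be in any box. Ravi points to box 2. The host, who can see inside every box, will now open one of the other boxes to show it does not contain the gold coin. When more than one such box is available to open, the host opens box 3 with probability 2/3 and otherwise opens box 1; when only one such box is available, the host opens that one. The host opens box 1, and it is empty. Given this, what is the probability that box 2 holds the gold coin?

Condition on the true location of the gold coin.
If it is in box 1 (prior 1/3): the host opened box 1, so this case is ruled out; weight (1/3)·0 = 0.
If it is in box 2 (prior 1/3): box 3 is available but not opened, probability 1/3; weight (1/3)·(1/3) = 1/9.
If it is in box 3 (prior 1/3): only box 1 is available, probability 1; weight (1/3)·1 = 1/3.
The weights sum to 4/9.
So P(the gold coin in box 2 | the host opened box 1) = (1/9) / (4/9) = 1/4.

1/4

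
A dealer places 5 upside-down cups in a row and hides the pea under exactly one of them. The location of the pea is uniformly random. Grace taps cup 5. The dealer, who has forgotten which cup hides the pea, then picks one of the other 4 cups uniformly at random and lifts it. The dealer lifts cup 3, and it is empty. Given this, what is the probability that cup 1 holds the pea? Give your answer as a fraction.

Condition on the true location of the pea.
If it is under any of cups 1, 2, 4, and 5 (prior 1/5 each): the dealer picks cup 3 with probability 1/4 regardless, and it is not the prize; weight (1/5)·(1/4) = 1/20 each.
If it is under cup 3 (prior 1/5): the dealer opened cup 3, so this case is ruled out; weight (1/5)·0 = 0.
The weights sum to 1/5.
So P(the pea under cup 1 | the dealer opened cup 3) = (1/20) / (1/5) = 1/4.

1/4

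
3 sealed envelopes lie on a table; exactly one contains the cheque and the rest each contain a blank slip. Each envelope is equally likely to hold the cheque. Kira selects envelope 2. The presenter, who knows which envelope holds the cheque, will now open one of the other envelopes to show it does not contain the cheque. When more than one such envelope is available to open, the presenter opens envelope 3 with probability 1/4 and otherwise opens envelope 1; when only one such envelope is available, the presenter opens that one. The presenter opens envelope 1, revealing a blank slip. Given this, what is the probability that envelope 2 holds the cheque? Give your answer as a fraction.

Apply Bayes' rule, conditioning on where the cheque actually is.
If it is in envelope 1 (prior 1/3): the presenter opened envelope 1, so this case is ruled out; weight (1/3)·0 = 0.
If it is in envelope 2 (prior 1/3): envelope 3 is available but not opened, probability 3/4; weight (1/3)·(3/4) = 1/4.
If it is in envelope 3 (prior 1/3): only envelope 1 is available, probability 1; weight (1/3)·1 = 1/3.
The weights sum to 7/12.
So P(the cheque in envelope 2 | the presenter opened envelope 1) = (1/4) / (7/12) = 3/7.

3/7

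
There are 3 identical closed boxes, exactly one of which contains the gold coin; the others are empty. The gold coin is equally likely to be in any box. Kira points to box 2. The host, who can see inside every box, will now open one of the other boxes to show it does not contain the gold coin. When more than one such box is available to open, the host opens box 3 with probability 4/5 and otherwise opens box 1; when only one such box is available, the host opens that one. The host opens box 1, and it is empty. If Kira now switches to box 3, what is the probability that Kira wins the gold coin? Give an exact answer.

5/6

Apply Bayes' rule, conditioning on where the gold coin actually is.
If it is in box 1 (prior 1/3): the host opened box 1, so this case is ruled out; weight (1/3)·0 = 0.
If it is in box 2 (prior 1/3): box 3 is available but not opened, probability 1/5; weight (1/3)·(1/5) = 1/15.
If it is in box 3 (prior 1/3): only box 1 is available, probability 1; weight (1/3)·1 = 1/3.
The weights sum to 2/5.
So P(the gold coin in box 3 | the host opened box 1) = (1/3) / (2/5) = 5/6.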